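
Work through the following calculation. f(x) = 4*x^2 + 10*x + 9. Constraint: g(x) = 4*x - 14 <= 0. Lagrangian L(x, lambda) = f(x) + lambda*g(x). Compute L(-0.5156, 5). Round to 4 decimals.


Step 1: Evaluate f(x).
f(-0.5156) = 4*(-0.5156)^2 + 10*(-0.5156) + 9 = 4.9074
Step 2: Evaluate g(x).
g(-0.5156) = 4*-0.5156 - 14 = -16.0624
Step 3: Compute Lagrangian.
L = 4.9074 + 5*-16.0624 = -75.4046


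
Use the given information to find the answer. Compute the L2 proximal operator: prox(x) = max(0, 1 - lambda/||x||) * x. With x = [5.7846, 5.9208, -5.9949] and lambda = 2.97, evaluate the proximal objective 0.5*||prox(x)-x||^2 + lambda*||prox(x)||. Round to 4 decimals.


Step 1: Compute ||x||.
||x|| = 10.2204
Step 2: Compute scaling factor.
scale = max(0, 1 - 2.97/10.2204) = 0.7094
Step 3: prox(x) = [4.1036, 4.2002, -4.2528]
||prox(x)|| = 7.2504
Step 4: Proximal objective.
0.5*||prox-x||^2 = 4.4105
lambda*||prox|| = 21.5337
Total = 25.9441


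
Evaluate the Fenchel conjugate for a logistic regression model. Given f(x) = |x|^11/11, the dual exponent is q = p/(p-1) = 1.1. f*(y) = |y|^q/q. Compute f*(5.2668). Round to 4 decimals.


The conjugate exponent q satisfies 1/p + 1/q = 1.
p = 11, so q = 11/(11 - 1) = 1.1
|y|^q = 5.2668^1.1 = 6.2187
f*(5.2668) = 6.2187 / 1.1 = 5.6534


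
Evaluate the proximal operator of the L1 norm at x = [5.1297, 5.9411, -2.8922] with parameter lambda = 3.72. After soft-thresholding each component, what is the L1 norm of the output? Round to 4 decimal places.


Soft-thresholding with lambda = 3.72:
prox(5.1297) = sign(5.1297)*max(|5.1297| - 3.72, 0) = 1.4097
prox(5.9411) = sign(5.9411)*max(|5.9411| - 3.72, 0) = 2.2211
prox(-2.8922) = sign(-2.8922)*max(|-2.8922| - 3.72, 0) = 0.0
prox(x) = [1.4097, 2.2211, 0.0]
||prox(x)||_1 = 1.4097 + 2.2211 + 0.0 = 3.6308


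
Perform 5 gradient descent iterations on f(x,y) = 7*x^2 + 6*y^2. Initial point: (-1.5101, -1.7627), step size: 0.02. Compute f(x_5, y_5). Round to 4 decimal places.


Gradient descent on f(x,y) = 7*x^2 + 6*y^2.
Starting point: (-1.5101, -1.7627), alpha = 0.02
Step 1: grad_x = 2*7*-1.5101 = -21.1414, grad_y = 2*6*-1.7627 = -21.1524
  x_1 = -1.5101 - 0.02*-21.1414 = -1.0873
  y_1 = -1.7627 - 0.02*-21.1524 = -1.3397
Step 2: grad_x = 2*7*-1.0873 = -15.2218, grad_y = 2*6*-1.3397 = -16.0758
  x_2 = -1.0873 - 0.02*-15.2218 = -0.7828
  y_2 = -1.3397 - 0.02*-16.0758 = -1.0181
Step 3: grad_x = 2*7*-0.7828 = -10.9597, grad_y = 2*6*-1.0181 = -12.2176
  x_3 = -0.7828 - 0.02*-10.9597 = -0.5636
  y_3 = -1.0181 - 0.02*-12.2176 = -0.7738
Step 4: grad_x = 2*7*-0.5636 = -7.891, grad_y = 2*6*-0.7738 = -9.2854
  x_4 = -0.5636 - 0.02*-7.891 = -0.4058
  y_4 = -0.7738 - 0.02*-9.2854 = -0.5881
Step 5: grad_x = 2*7*-0.4058 = -5.6815, grad_y = 2*6*-0.5881 = -7.0569
  x_5 = -0.4058 - 0.02*-5.6815 = -0.2922
  y_5 = -0.5881 - 0.02*-7.0569 = -0.4469
f(-0.2922, -0.4469) = 7*(-0.2922)^2 + 6*(-0.4469)^2 = 1.7961


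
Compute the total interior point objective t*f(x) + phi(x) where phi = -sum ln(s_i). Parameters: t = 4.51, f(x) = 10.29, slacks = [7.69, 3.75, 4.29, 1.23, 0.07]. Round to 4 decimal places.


Step 1: Compute log-barrier.
ln values: [2.0399, 1.3218, 1.4563, 0.207, -2.6593]
phi = -(2.0399 + 1.3218 + 1.4563 + 0.207 - 2.6593) = -2.3657
Step 2: Compute augmented objective.
t*f(x) = 4.51*10.29 = 46.4079
Total = 46.4079 - 2.3657 = 44.0422


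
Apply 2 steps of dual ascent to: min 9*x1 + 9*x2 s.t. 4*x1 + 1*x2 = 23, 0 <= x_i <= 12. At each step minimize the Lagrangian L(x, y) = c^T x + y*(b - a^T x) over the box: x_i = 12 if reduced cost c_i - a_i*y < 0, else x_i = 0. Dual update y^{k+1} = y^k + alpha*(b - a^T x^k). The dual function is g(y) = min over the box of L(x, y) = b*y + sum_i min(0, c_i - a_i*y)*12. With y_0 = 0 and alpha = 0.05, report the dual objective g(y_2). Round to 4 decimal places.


Dual ascent for LP: min 9*x1 + 9*x2, 4*x1 + 1*x2 = 23, 0 <= x_i <= 12
Step 1: y^k = 0.0, reduced costs: (9.0, 9.0)
  x^k = (0.0, 0.0), subgradient = b - a^T x = 23.0
  y^{k+1} = 0.0 + 0.05*23.0 = 1.15
Step 2: y^k = 1.15, reduced costs: (4.4, 7.85)
  x^k = (0.0, 0.0), subgradient = b - a^T x = 23.0
  y^{k+1} = 1.15 + 0.05*23.0 = 2.3
Dual objective at y_2 = 2.3: reduced costs (-0.2, 6.7), box minimizer x = (12.0, 0.0)
g(y_2) = b*y + (c1 - a1*y)*x1 + (c2 - a2*y)*x2 = 23*2.3 + (-0.2)*12.0 + 6.7*0.0 = 52.9 - 2.4 + 0.0 = 50.5


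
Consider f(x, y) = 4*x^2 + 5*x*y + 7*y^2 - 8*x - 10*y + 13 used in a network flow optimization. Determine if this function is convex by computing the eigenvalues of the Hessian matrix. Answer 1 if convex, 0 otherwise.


The Hessian of f(x,y) = 4*x^2 + 5*x*y + 7*y^2 - 8*x - 10*y + 13 is:
H = [[8, 5], [5, 14]]
Trace = 8 + 14 = 22
Determinant = 8*14 - (5)^2 = 87
Discriminant = (22)^2 - 4*87 = 136.0
Eigenvalues: lambda_1 = 5.169, lambda_2 = 16.831
The function is convex.

1


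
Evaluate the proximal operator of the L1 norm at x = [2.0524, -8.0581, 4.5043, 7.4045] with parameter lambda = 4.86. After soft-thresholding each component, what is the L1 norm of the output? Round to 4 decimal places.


Soft-thresholding with lambda = 4.86:
prox(2.0524) = sign(2.0524)*max(|2.0524| - 4.86, 0) = 0.0
prox(-8.0581) = sign(-8.0581)*max(|-8.0581| - 4.86, 0) = -3.1981
prox(4.5043) = sign(4.5043)*max(|4.5043| - 4.86, 0) = 0.0
prox(7.4045) = sign(7.4045)*max(|7.4045| - 4.86, 0) = 2.5445
prox(x) = [0.0, -3.1981, 0.0, 2.5445]
||prox(x)||_1 = 0.0 + 3.1981 + 0.0 + 2.5445 = 5.7426


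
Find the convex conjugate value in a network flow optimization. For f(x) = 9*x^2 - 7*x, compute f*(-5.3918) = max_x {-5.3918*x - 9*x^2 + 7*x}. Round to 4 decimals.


f*(y) = sup_x {y*x - a*x^2 - b*x} = sup_x {(y-b)*x - a*x^2}
FOC: (y - b) - 2a*x = 0 => x* = (y - b)/(2a)
x* = (-5.3918 + 7)/(2*9) = 0.0893
f*(-5.3918) = (y-b)^2/(4a) = (-5.3918 + 7)^2/(4*9)
= 2.5863/36 = 0.0718


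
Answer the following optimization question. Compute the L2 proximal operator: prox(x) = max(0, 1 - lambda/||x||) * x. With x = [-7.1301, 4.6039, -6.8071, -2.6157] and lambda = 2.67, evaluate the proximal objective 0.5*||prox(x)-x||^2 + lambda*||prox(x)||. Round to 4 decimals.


Step 1: Compute ||x||.
||x|| = 11.1898
Step 2: Compute scaling factor.
scale = max(0, 1 - 2.67/11.1898) = 0.7614
Step 3: prox(x) = [-5.4288, 3.5054, -5.1829, -1.9916]
||prox(x)|| = 8.5198
Step 4: Proximal objective.
0.5*||prox-x||^2 = 3.5645
lambda*||prox|| = 22.7479
Total = 26.3124


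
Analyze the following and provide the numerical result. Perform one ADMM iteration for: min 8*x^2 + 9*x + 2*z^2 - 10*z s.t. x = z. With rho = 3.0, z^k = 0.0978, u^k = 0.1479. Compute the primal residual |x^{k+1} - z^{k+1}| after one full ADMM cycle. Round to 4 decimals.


ADMM iteration with rho = 3.0, z^k = 0.0978, u^k = 0.1479
Step 1: x-update.
Minimize 8*x^2 + 9*x + (3.0/2)*(x - 0.0978 + 0.1479)^2
FOC: (2*8 + 3.0)*x = -9 + 3.0*(0.0978 - 0.1479)
x^{k+1} = -0.4816
Step 2: z-update.
Minimize 2*z^2 - 10*z + (3.0/2)*(-0.4816 - z + 0.1479)^2
FOC: (2*2 + 3.0)*z = 10 + 3.0*(-0.4816 + 0.1479)
z^{k+1} = 1.2856
Step 3: u-update.
u^{k+1} = 0.1479 - 0.4816 - 1.2856 = -1.6193
Step 4: Primal residual = |-0.4816 - 1.2856| = 1.7672


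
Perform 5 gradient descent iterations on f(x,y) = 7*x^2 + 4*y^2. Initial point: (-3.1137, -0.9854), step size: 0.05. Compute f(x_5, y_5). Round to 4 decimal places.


Gradient descent on f(x,y) = 7*x^2 + 4*y^2.
Starting point: (-3.1137, -0.9854), alpha = 0.05
Step 1: grad_x = 2*7*-3.1137 = -43.5918, grad_y = 2*4*-0.9854 = -7.8832
  x_1 = -3.1137 - 0.05*-43.5918 = -0.9341
  y_1 = -0.9854 - 0.05*-7.8832 = -0.5912
Step 2: grad_x = 2*7*-0.9341 = -13.0775, grad_y = 2*4*-0.5912 = -4.7299
  x_2 = -0.9341 - 0.05*-13.0775 = -0.2802
  y_2 = -0.5912 - 0.05*-4.7299 = -0.3547
Step 3: grad_x = 2*7*-0.2802 = -3.9233, grad_y = 2*4*-0.3547 = -2.838
  x_3 = -0.2802 - 0.05*-3.9233 = -0.0841
  y_3 = -0.3547 - 0.05*-2.838 = -0.2128
Step 4: grad_x = 2*7*-0.0841 = -1.177, grad_y = 2*4*-0.2128 = -1.7028
  x_4 = -0.0841 - 0.05*-1.177 = -0.0252
  y_4 = -0.2128 - 0.05*-1.7028 = -0.1277
Step 5: grad_x = 2*7*-0.0252 = -0.3531, grad_y = 2*4*-0.1277 = -1.0217
  x_5 = -0.0252 - 0.05*-0.3531 = -0.0076
  y_5 = -0.1277 - 0.05*-1.0217 = -0.0766
f(-0.0076, -0.0766) = 7*(-0.0076)^2 + 4*(-0.0766)^2 = 0.0239


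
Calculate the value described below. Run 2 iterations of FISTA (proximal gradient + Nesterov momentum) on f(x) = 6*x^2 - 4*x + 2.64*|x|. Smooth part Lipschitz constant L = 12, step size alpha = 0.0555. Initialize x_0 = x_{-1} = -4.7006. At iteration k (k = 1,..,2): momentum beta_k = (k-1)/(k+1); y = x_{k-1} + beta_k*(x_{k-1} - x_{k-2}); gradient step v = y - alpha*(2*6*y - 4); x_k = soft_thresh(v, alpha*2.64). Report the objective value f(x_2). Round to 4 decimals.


FISTA on f(x) = 6*x^2 - 4*x + 2.64*|x|
L = 12, alpha = 0.0555
Iteration 1: beta = 0.0, y = -4.7006 + 0.0*(-4.7006 + 4.7006) = -4.7006
  grad(y) = -60.4072, v = y - alpha*grad = -1.348
  prox(v) = soft_thresh(-1.348, 0.1465) = -1.2015
Iteration 2: beta = 0.3333, y = -1.2015 + 0.3333*(-1.2015 + 4.7006) = -0.0351
  grad(y) = -4.4213, v = y - alpha*grad = 0.2103
  prox(v) = soft_thresh(0.2103, 0.1465) = 0.0638
f(x_2) = 6*0.0638^2 - 4*0.0638 + 2.64*|0.0638| = -0.0623


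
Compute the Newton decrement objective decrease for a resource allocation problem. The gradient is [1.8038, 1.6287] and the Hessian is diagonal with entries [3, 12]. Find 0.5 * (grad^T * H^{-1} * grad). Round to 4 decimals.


Step 1: H is diagonal, so H^(-1) * g = [0.6013, 0.1357].
Step 2: g^T H^(-1) g = sum_i g_i^2 / H_ii
  = (1.8038)^2/3 + (1.6287)^2/12
  = 1.0846 + 0.2211 = 1.3056
Step 3: Objective decrease = 0.5 * g^T H^(-1) g = 0.6528


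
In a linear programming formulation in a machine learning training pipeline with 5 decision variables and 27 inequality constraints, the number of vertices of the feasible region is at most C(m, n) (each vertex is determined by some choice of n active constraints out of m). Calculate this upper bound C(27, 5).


Each vertex corresponds to some choice of n active constraints out of m, so the number of vertices is at most C(m, n) = m! / (n!(m-n)!).
m = 27, n = 5
Numerator: 27 * 26 * 25 * 24 * 23
Denominator: 5! = 120
C(27, 5) = 80730


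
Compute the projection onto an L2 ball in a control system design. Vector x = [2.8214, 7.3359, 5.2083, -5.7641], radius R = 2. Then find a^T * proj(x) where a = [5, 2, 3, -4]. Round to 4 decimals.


Step 1: Compute ||x|| (intermediates to 6 decimals).
||x|| = sqrt(2.8214^2 + 7.3359^2 + 5.2083^2 + (-5.7641)^2) = 11.051107
Step 2: Project.
Since ||x|| > R, scale = R/||x|| = 2/11.051107 = 0.180977, proj(x) = scale * x
proj(x) = [0.510609, 1.327629, 0.942583, -1.04317]
Step 3: Dot product.
a^T * proj(x) = 5*0.510609 + 2*1.327629 + 3*0.942583 - 4*(-1.04317) = 12.2087


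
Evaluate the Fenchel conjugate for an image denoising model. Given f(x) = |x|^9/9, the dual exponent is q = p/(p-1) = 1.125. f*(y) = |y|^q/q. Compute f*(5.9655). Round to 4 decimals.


The conjugate exponent q satisfies 1/p + 1/q = 1.
p = 9, so q = 9/(9 - 1) = 1.125
|y|^q = 5.9655^1.125 = 7.4577
f*(5.9655) = 7.4577 / 1.125 = 6.629


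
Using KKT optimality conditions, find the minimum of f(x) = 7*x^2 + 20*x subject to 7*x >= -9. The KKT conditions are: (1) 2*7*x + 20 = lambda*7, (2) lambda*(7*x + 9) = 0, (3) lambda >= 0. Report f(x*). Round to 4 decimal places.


Step 1: Try lambda = 0 (constraint inactive).
x_unc = -20/(2*7) = -1.4286
Check: 7*-1.4286 = -10.0002 < -9 -- violated!
Step 2: Constraint must be active: 7*x = -9
x* = -9/7 = -1.2857 (rounded; the exact value -9/7 is used below)
lambda = (2*7*(-9/7) + 20)/7 = 0.2857
Step 3: Compute optimal value.
f(x*) = 7*(-9/7)^2 + 20*(-9/7) = -14.1429


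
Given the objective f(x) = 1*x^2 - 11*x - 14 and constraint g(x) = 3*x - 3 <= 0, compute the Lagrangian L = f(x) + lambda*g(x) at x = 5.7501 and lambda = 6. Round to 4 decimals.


Step 1: Evaluate f(x).
f(5.7501) = 1*5.7501^2 - 11*5.7501 - 14 = -44.1874
Step 2: Evaluate g(x).
g(5.7501) = 3*5.7501 - 3 = 14.2503
Step 3: Compute Lagrangian.
L = -44.1874 + 6*14.2503 = 41.3144


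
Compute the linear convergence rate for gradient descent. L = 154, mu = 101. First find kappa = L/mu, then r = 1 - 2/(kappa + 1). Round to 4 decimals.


Step 1: Compute the condition number.
kappa = L/mu = 154/101 = 1.5248
Step 2: Compute the convergence rate.
r = 1 - 2/(kappa + 1) = 1 - 2*mu/(L + mu) = (L - mu)/(L + mu) = 53/255 = 0.2078


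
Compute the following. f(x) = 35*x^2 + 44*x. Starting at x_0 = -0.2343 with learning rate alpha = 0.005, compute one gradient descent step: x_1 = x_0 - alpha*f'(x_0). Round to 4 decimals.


We compute the gradient at x_0 and apply the update.
f'(x) = 70*x + 44
f'(-0.2343) = 70*-0.2343 + 44 = 27.599
x_1 = -0.2343 - 0.005*27.599 = -0.3723


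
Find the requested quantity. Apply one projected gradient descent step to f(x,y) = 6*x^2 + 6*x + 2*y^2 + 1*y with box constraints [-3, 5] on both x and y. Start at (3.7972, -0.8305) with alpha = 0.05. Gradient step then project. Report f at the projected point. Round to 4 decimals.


Step 1: Compute gradient at (3.7972, -0.8305).
grad_x = 2*6*3.7972 + 6 = 51.5664
grad_y = 2*2*-0.8305 + 1 = -2.322
Step 2: Gradient step.
x_raw = 3.7972 - 0.05*51.5664 = 1.2189
y_raw = -0.8305 - 0.05*-2.322 = -0.7144
Step 3: Project onto [-3, 5].
x_proj = clip(1.2189) = 1.2189
y_proj = clip(-0.7144) = -0.7144
Step 4: Evaluate f.
f(1.2189, -0.7144) = 16.5336


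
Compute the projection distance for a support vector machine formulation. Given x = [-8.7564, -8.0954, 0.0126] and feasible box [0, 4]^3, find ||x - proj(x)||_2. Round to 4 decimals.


Project each component onto [0, 4].
clip(-8.7564) = 0.0, clip(-8.0954) = 0.0, clip(0.0126) = 0.0126
Projection = [0.0, 0.0, 0.0126]
Squared diffs: [76.6745, 65.5355, 0.0]
Distance = sqrt(142.21) = 11.9252


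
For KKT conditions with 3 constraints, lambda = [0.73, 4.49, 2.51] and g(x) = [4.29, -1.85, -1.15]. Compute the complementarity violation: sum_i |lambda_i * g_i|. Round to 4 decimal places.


KKT complementary slackness check:
lambda_1 * g_1 = 0.73 * 4.29 = 3.1317
lambda_2 * g_2 = 4.49 * -1.85 = -8.3065
lambda_3 * g_3 = 2.51 * -1.15 = -2.8865
Total violation = 3.1317 + 8.3065 + 2.8865 = 14.3247


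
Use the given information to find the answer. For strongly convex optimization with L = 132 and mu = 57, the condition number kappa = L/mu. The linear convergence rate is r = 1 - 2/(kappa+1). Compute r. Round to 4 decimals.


Step 1: Compute the condition number.
kappa = L/mu = 132/57 = 2.3158
Step 2: Compute the convergence rate.
r = 1 - 2/(kappa + 1) = 1 - 2*mu/(L + mu) = (L - mu)/(L + mu) = 75/189 = 0.3968


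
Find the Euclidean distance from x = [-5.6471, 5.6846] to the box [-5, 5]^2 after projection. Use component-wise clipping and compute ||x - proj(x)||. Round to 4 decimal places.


Project each component onto [-5, 5].
clip(-5.6471) = -5.0, clip(5.6846) = 5.0
Projection = [-5.0, 5.0]
Squared diffs: [0.4187, 0.4687]
Distance = sqrt(0.8874) = 0.942


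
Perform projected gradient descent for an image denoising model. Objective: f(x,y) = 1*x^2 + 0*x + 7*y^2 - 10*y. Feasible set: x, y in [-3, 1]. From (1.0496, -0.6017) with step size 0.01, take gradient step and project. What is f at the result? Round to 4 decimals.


Step 1: Compute gradient at (1.0496, -0.6017).
grad_x = 2*1*1.0496 + 0 = 2.0992
grad_y = 2*7*-0.6017 - 10 = -18.4238
Step 2: Gradient step.
x_raw = 1.0496 - 0.01*2.0992 = 1.0286
y_raw = -0.6017 - 0.01*-18.4238 = -0.4175
Step 3: Project onto [-3, 1].
x_proj = clip(1.0286) = 1.0
y_proj = clip(-0.4175) = -0.4175
Step 4: Evaluate f.
f(1.0, -0.4175) = 6.3945


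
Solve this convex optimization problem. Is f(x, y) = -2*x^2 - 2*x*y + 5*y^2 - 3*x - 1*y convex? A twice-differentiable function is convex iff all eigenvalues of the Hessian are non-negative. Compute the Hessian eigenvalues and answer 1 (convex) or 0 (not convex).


The Hessian of f(x,y) = -2*x^2 - 2*x*y + 5*y^2 - 3*x - 1*y is:
H = [[-4, -2], [-2, 10]]
Trace = -4 + 10 = 6
Determinant = -4*10 - (-2)^2 = -44
Discriminant = (6)^2 - 4*-44 = 212.0
Eigenvalues: lambda_1 = -4.2801, lambda_2 = 10.2801
The function is not convex.

0


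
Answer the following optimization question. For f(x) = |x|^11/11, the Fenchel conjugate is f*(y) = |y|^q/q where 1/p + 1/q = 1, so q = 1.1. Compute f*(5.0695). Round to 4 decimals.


The conjugate exponent q satisfies 1/p + 1/q = 1.
p = 11, so q = 11/(11 - 1) = 1.1
|y|^q = 5.0695^1.1 = 5.963
f*(5.0695) = 5.963 / 1.1 = 5.4209


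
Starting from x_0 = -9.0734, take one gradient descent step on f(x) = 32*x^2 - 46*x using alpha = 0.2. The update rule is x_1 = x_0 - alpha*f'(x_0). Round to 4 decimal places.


We compute the gradient at x_0 and apply the update.
f'(x) = 64*x - 46
f'(-9.0734) = 64*-9.0734 - 46 = -626.6976
x_1 = -9.0734 - 0.2*-626.6976 = 116.2661


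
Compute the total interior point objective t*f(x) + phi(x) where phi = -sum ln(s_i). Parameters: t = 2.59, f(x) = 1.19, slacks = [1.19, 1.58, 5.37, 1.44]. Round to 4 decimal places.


Step 1: Compute log-barrier.
ln values: [0.174, 0.4574, 1.6808, 0.3646]
phi = -(0.174 + 0.4574 + 1.6808 + 0.3646) = -2.6768
Step 2: Compute augmented objective.
t*f(x) = 2.59*1.19 = 3.0821
Total = 3.0821 - 2.6768 = 0.4053


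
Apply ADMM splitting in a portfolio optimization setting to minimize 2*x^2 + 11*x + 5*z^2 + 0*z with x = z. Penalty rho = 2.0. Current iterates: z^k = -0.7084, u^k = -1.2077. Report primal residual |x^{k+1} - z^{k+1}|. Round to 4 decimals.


ADMM iteration with rho = 2.0, z^k = -0.7084, u^k = -1.2077
Step 1: x-update.
Minimize 2*x^2 + 11*x + (2.0/2)*(x + 0.7084 - 1.2077)^2
FOC: (2*2 + 2.0)*x = -11 + 2.0*(-0.7084 + 1.2077)
x^{k+1} = -1.6669
Step 2: z-update.
Minimize 5*z^2 + 0*z + (2.0/2)*(-1.6669 - z - 1.2077)^2
FOC: (2*5 + 2.0)*z = 0 + 2.0*(-1.6669 - 1.2077)
z^{k+1} = -0.4791
Step 3: u-update.
u^{k+1} = -1.2077 - 1.6669 + 0.4791 = -2.3955
Step 4: Primal residual = |-1.6669 + 0.4791| = 1.1878


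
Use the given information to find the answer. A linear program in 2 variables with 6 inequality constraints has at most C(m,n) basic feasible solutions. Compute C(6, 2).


Each vertex corresponds to some choice of n active constraints out of m, so the number of vertices is at most C(m, n) = m! / (n!(m-n)!).
m = 6, n = 2
Numerator: 6 * 5
Denominator: 2! = 2
C(6, 2) = 15


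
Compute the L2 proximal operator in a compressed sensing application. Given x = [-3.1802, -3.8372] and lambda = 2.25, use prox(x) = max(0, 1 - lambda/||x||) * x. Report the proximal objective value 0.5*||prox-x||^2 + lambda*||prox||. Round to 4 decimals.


Step 1: Compute ||x||.
||x|| = 4.9838
Step 2: Compute scaling factor.
scale = max(0, 1 - 2.25/4.9838) = 0.5485
Step 3: prox(x) = [-1.7444, -2.1048]
||prox(x)|| = 2.7338
Step 4: Proximal objective.
0.5*||prox-x||^2 = 2.5313
lambda*||prox|| = 6.1511
Total = 8.6822


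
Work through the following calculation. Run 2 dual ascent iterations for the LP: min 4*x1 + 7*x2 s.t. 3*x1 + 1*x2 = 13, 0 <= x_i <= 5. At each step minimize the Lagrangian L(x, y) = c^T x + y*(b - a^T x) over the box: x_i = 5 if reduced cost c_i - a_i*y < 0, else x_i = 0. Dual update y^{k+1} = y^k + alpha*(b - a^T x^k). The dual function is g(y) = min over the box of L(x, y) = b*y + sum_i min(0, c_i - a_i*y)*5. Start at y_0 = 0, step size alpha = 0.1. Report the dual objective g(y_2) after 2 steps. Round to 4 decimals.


Dual ascent for LP: min 4*x1 + 7*x2, 3*x1 + 1*x2 = 13, 0 <= x_i <= 5
Step 1: y^k = 0.0, reduced costs: (4.0, 7.0)
  x^k = (0.0, 0.0), subgradient = b - a^T x = 13.0
  y^{k+1} = 0.0 + 0.1*13.0 = 1.3
Step 2: y^k = 1.3, reduced costs: (0.1, 5.7)
  x^k = (0.0, 0.0), subgradient = b - a^T x = 13.0
  y^{k+1} = 1.3 + 0.1*13.0 = 2.6
Dual objective at y_2 = 2.6: reduced costs (-3.8, 4.4), box minimizer x = (5.0, 0.0)
g(y_2) = b*y + (c1 - a1*y)*x1 + (c2 - a2*y)*x2 = 13*2.6 + (-3.8)*5.0 + 4.4*0.0 = 33.8 - 19.0 + 0.0 = 14.8


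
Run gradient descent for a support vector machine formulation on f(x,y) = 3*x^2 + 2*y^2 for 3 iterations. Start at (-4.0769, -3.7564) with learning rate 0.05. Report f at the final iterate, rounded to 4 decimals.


Gradient descent on f(x,y) = 3*x^2 + 2*y^2.
Starting point: (-4.0769, -3.7564), alpha = 0.05
Step 1: grad_x = 2*3*-4.0769 = -24.4614, grad_y = 2*2*-3.7564 = -15.0256
  x_1 = -4.0769 - 0.05*-24.4614 = -2.8538
  y_1 = -3.7564 - 0.05*-15.0256 = -3.0051
Step 2: grad_x = 2*3*-2.8538 = -17.123, grad_y = 2*2*-3.0051 = -12.0205
  x_2 = -2.8538 - 0.05*-17.123 = -1.9977
  y_2 = -3.0051 - 0.05*-12.0205 = -2.4041
Step 3: grad_x = 2*3*-1.9977 = -11.9861, grad_y = 2*2*-2.4041 = -9.6164
  x_3 = -1.9977 - 0.05*-11.9861 = -1.3984
  y_3 = -2.4041 - 0.05*-9.6164 = -1.9233
f(-1.3984, -1.9233) = 3*(-1.3984)^2 + 2*(-1.9233)^2 = 13.2644


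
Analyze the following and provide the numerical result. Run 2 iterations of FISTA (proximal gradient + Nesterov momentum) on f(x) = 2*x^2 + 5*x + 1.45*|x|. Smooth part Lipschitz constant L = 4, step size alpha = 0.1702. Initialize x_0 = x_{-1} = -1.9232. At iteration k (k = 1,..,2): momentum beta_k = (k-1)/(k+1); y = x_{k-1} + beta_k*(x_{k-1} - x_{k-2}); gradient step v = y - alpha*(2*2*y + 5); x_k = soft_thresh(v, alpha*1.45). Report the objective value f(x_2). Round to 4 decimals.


FISTA on f(x) = 2*x^2 + 5*x + 1.45*|x|
L = 4, alpha = 0.1702
Iteration 1: beta = 0.0, y = -1.9232 + 0.0*(-1.9232 + 1.9232) = -1.9232
  grad(y) = -2.6928, v = y - alpha*grad = -1.4649
  prox(v) = soft_thresh(-1.4649, 0.2468) = -1.2181
Iteration 2: beta = 0.3333, y = -1.2181 + 0.3333*(-1.2181 + 1.9232) = -0.9831
  grad(y) = 1.0678, v = y - alpha*grad = -1.1648
  prox(v) = soft_thresh(-1.1648, 0.2468) = -0.918
f(x_2) = 2*(-0.918)^2 + 5*(-0.918) + 1.45*|-0.918| = -1.5735


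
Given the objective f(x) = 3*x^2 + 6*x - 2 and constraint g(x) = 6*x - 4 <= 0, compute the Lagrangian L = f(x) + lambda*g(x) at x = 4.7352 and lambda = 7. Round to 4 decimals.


Step 1: Evaluate f(x).
f(4.7352) = 3*4.7352^2 + 6*4.7352 - 2 = 93.6776
Step 2: Evaluate g(x).
g(4.7352) = 6*4.7352 - 4 = 24.4112
Step 3: Compute Lagrangian.
L = 93.6776 + 7*24.4112 = 264.556


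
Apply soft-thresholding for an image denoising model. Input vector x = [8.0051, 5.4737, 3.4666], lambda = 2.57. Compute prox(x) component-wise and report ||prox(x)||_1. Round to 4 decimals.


Soft-thresholding with lambda = 2.57:
prox(8.0051) = sign(8.0051)*max(|8.0051| - 2.57, 0) = 5.4351
prox(5.4737) = sign(5.4737)*max(|5.4737| - 2.57, 0) = 2.9037
prox(3.4666) = sign(3.4666)*max(|3.4666| - 2.57, 0) = 0.8966
prox(x) = [5.4351, 2.9037, 0.8966]
||prox(x)||_1 = 5.4351 + 2.9037 + 0.8966 = 9.2354


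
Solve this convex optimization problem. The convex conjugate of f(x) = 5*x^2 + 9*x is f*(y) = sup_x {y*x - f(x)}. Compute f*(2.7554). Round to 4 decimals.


f*(y) = sup_x {y*x - a*x^2 - b*x} = sup_x {(y-b)*x - a*x^2}
FOC: (y - b) - 2a*x = 0 => x* = (y - b)/(2a)
x* = (2.7554 - 9)/(2*5) = -0.6245
f*(2.7554) = (y-b)^2/(4a) = (2.7554 - 9)^2/(4*5)
= 38.995/20 = 1.9498


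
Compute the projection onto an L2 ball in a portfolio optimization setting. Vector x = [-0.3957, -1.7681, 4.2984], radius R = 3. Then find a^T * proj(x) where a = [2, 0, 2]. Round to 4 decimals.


Step 1: Compute ||x|| (intermediates to 6 decimals).
||x|| = sqrt((-0.3957)^2 + (-1.7681)^2 + 4.2984^2) = 4.664654
Step 2: Project.
Since ||x|| > R, scale = R/||x|| = 3/4.664654 = 0.643135, proj(x) = scale * x
proj(x) = [-0.254489, -1.137127, 2.764451]
Step 3: Dot product.
a^T * proj(x) = 2*(-0.254489) + 0*(-1.137127) + 2*2.764451 = 5.0199


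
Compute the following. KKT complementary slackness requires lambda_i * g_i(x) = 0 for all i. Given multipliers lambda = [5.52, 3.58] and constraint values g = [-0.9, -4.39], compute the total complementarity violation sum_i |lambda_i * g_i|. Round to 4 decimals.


KKT complementary slackness check:
lambda_1 * g_1 = 5.52 * -0.9 = -4.968
lambda_2 * g_2 = 3.58 * -4.39 = -15.7162
Total violation = 4.968 + 15.7162 = 20.6842


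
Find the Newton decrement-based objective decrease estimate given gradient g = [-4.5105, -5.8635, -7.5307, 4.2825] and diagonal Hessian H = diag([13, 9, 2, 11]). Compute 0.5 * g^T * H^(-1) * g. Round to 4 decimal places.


Step 1: H is diagonal, so H^(-1) * g = [-0.347, -0.6515, -3.7654, 0.3893].
Step 2: g^T H^(-1) g = sum_i g_i^2 / H_ii
  = (-4.5105)^2/13 + (-5.8635)^2/9 + (-7.5307)^2/2 + (4.2825)^2/11
  = 1.565 + 3.8201 + 28.3557 + 1.6673 = 35.408
Step 3: Objective decrease = 0.5 * g^T H^(-1) g = 17.704


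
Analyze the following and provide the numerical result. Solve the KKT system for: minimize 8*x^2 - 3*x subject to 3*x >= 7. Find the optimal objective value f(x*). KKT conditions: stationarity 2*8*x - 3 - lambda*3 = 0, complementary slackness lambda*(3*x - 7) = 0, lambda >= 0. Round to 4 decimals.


Step 1: Try lambda = 0 (constraint inactive).
x_unc = 3/(2*8) = 0.1875
Check: 3*0.1875 = 0.5625 < 7 -- violated!
Step 2: Constraint must be active: 3*x = 7
x* = 7/3 = 2.3333 (rounded; the exact value 7/3 is used below)
lambda = (2*8*(7/3) - 3)/3 = 11.4444
Step 3: Compute optimal value.
f(x*) = 8*(7/3)^2 - 3*(7/3) = 36.5556


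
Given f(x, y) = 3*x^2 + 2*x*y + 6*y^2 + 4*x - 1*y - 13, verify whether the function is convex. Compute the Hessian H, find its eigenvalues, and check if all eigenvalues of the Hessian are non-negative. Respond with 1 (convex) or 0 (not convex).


The Hessian of f(x,y) = 3*x^2 + 2*x*y + 6*y^2 + 4*x - 1*y - 13 is:
H = [[6, 2], [2, 12]]
Trace = 6 + 12 = 18
Determinant = 6*12 - (2)^2 = 68
Discriminant = (18)^2 - 4*68 = 52.0
Eigenvalues: lambda_1 = 5.3944, lambda_2 = 12.6056
The function is convex.

1


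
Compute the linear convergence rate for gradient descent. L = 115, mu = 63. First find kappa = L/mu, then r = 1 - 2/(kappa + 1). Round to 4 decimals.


Step 1: Compute the condition number.
kappa = L/mu = 115/63 = 1.8254
Step 2: Compute the convergence rate.
r = 1 - 2/(kappa + 1) = 1 - 2*mu/(L + mu) = (L - mu)/(L + mu) = 52/178 = 0.2921


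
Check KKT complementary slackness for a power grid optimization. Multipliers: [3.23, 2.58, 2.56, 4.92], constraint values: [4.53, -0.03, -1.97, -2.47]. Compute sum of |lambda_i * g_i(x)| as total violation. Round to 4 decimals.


KKT complementary slackness check:
lambda_1 * g_1 = 3.23 * 4.53 = 14.6319
lambda_2 * g_2 = 2.58 * -0.03 = -0.0774
lambda_3 * g_3 = 2.56 * -1.97 = -5.0432
lambda_4 * g_4 = 4.92 * -2.47 = -12.1524
Total violation = 14.6319 + 0.0774 + 5.0432 + 12.1524 = 31.9049


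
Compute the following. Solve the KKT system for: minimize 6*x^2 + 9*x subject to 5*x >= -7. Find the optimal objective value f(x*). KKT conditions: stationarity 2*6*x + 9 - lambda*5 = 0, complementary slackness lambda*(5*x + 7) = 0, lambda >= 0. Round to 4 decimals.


Step 1: Try lambda = 0 (constraint inactive).
Stationarity: 2*6*x + 9 = 0
x* = -9/(2*6) = -0.75
Check constraint: 5*-0.75 = -3.75 >= -7 -- satisfied.
Step 2: Compute optimal value.
f(x*) = 6*(-0.75)^2 + 9*(-0.75) = -3.375


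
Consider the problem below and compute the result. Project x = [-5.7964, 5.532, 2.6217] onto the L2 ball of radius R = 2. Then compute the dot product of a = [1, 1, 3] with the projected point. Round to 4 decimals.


Step 1: Compute ||x|| (intermediates to 6 decimals).
||x|| = sqrt((-5.7964)^2 + 5.532^2 + 2.6217^2) = 8.430575
Step 2: Project.
Since ||x|| > R, scale = R/||x|| = 2/8.430575 = 0.237232, proj(x) = scale * x
proj(x) = [-1.375092, 1.312367, 0.621951]
Step 3: Dot product.
a^T * proj(x) = 1*(-1.375092) + 1*1.312367 + 3*0.621951 = 1.8031


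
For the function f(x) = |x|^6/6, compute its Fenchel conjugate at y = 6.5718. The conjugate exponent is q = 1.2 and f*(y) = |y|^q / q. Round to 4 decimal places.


The conjugate exponent q satisfies 1/p + 1/q = 1.
p = 6, so q = 6/(6 - 1) = 1.2
|y|^q = 6.5718^1.2 = 9.5768
f*(6.5718) = 9.5768 / 1.2 = 7.9807


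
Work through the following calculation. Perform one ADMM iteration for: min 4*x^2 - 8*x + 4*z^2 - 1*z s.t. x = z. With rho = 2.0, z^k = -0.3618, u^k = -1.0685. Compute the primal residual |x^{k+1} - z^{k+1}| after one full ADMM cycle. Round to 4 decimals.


ADMM iteration with rho = 2.0, z^k = -0.3618, u^k = -1.0685
Step 1: x-update.
Minimize 4*x^2 - 8*x + (2.0/2)*(x + 0.3618 - 1.0685)^2
FOC: (2*4 + 2.0)*x = 8 + 2.0*(-0.3618 + 1.0685)
x^{k+1} = 0.9413
Step 2: z-update.
Minimize 4*z^2 - 1*z + (2.0/2)*(0.9413 - z - 1.0685)^2
FOC: (2*4 + 2.0)*z = 1 + 2.0*(0.9413 - 1.0685)
z^{k+1} = 0.0746
Step 3: u-update.
u^{k+1} = -1.0685 + 0.9413 - 0.0746 = -0.2017
Step 4: Primal residual = |0.9413 - 0.0746| = 0.8668


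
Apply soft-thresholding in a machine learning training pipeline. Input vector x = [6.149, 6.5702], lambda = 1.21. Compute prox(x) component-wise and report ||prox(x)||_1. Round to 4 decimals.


Soft-thresholding with lambda = 1.21:
prox(6.149) = sign(6.149)*max(|6.149| - 1.21, 0) = 4.939
prox(6.5702) = sign(6.5702)*max(|6.5702| - 1.21, 0) = 5.3602
prox(x) = [4.939, 5.3602]
||prox(x)||_1 = 4.939 + 5.3602 = 10.2992


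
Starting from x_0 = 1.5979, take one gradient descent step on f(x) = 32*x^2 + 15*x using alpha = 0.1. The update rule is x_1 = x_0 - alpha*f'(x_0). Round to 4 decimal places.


We compute the gradient at x_0 and apply the update.
f'(x) = 64*x + 15
f'(1.5979) = 64*1.5979 + 15 = 117.2656
x_1 = 1.5979 - 0.1*117.2656 = -10.1287


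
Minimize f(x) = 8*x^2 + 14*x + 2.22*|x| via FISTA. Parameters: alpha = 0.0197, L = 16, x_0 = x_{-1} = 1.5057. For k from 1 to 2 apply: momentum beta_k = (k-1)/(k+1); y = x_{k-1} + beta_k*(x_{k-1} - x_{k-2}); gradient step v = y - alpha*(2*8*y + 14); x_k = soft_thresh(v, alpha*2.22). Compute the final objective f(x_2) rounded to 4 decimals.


FISTA on f(x) = 8*x^2 + 14*x + 2.22*|x|
L = 16, alpha = 0.0197
Iteration 1: beta = 0.0, y = 1.5057 + 0.0*(1.5057 - 1.5057) = 1.5057
  grad(y) = 38.0912, v = y - alpha*grad = 0.7553
  prox(v) = soft_thresh(0.7553, 0.0437) = 0.7116
Iteration 2: beta = 0.3333, y = 0.7116 + 0.3333*(0.7116 - 1.5057) = 0.4469
  grad(y) = 21.1497, v = y - alpha*grad = 0.0302
  prox(v) = soft_thresh(0.0302, 0.0437) = 0.0
f(x_2) = 8*0.0^2 + 14*0.0 + 2.22*|0.0| = 0.0


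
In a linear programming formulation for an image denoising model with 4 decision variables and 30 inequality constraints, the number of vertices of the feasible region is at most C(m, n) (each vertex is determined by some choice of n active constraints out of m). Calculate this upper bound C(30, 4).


Each vertex corresponds to some choice of n active constraints out of m, so the number of vertices is at most C(m, n) = m! / (n!(m-n)!).
m = 30, n = 4
Numerator: 30 * 29 * 28 * 27
Denominator: 4! = 24
C(30, 4) = 27405


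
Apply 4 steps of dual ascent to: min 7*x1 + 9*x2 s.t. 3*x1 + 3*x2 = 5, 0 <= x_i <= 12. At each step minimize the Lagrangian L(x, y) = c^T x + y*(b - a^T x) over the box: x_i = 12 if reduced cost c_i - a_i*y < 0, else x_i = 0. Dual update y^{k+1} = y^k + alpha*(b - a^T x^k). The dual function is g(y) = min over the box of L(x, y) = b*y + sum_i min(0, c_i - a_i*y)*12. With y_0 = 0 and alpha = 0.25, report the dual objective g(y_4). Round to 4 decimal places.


Dual ascent for LP: min 7*x1 + 9*x2, 3*x1 + 3*x2 = 5, 0 <= x_i <= 12
Step 1: y^k = 0.0, reduced costs: (7.0, 9.0)
  x^k = (0.0, 0.0), subgradient = b - a^T x = 5.0
  y^{k+1} = 0.0 + 0.25*5.0 = 1.25
Step 2: y^k = 1.25, reduced costs: (3.25, 5.25)
  x^k = (0.0, 0.0), subgradient = b - a^T x = 5.0
  y^{k+1} = 1.25 + 0.25*5.0 = 2.5
Step 3: y^k = 2.5, reduced costs: (-0.5, 1.5)
  x^k = (12.0, 0.0), subgradient = b - a^T x = -31.0
  y^{k+1} = 2.5 + 0.25*-31.0 = -5.25
Step 4: y^k = -5.25, reduced costs: (22.75, 24.75)
  x^k = (0.0, 0.0), subgradient = b - a^T x = 5.0
  y^{k+1} = -5.25 + 0.25*5.0 = -4.0
Dual objective at y_4 = -4.0: reduced costs (19.0, 21.0), box minimizer x = (0.0, 0.0)
g(y_4) = b*y + (c1 - a1*y)*x1 + (c2 - a2*y)*x2 = 5*(-4.0) + 19.0*0.0 + 21.0*0.0 = -20.0 + 0.0 + 0.0 = -20.0


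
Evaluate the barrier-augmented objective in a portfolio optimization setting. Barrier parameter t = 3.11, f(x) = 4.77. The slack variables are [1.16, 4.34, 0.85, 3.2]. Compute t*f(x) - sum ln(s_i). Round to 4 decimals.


Step 1: Compute log-barrier.
ln values: [0.1484, 1.4679, -0.1625, 1.1632]
phi = -(0.1484 + 1.4679 - 0.1625 + 1.1632) = -2.6169
Step 2: Compute augmented objective.
t*f(x) = 3.11*4.77 = 14.8347
Total = 14.8347 - 2.6169 = 12.2178


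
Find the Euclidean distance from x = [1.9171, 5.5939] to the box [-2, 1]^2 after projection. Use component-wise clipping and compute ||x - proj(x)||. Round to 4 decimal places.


Project each component onto [-2, 1].
clip(1.9171) = 1.0, clip(5.5939) = 1.0
Projection = [1.0, 1.0]
Squared diffs: [0.8411, 21.1039]
Distance = sqrt(21.945) = 4.6845


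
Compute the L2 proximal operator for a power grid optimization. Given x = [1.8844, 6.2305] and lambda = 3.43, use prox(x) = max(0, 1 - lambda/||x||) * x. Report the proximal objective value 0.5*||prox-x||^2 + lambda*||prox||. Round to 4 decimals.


Step 1: Compute ||x||.
||x|| = 6.5092
Step 2: Compute scaling factor.
scale = max(0, 1 - 3.43/6.5092) = 0.4731
Step 3: prox(x) = [0.8914, 2.9474]
||prox(x)|| = 3.0792
Step 4: Proximal objective.
0.5*||prox-x||^2 = 5.8825
lambda*||prox|| = 10.5617
Total = 16.4442


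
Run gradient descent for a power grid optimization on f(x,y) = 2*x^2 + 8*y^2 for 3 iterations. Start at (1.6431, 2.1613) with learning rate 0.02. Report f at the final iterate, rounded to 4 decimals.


Gradient descent on f(x,y) = 2*x^2 + 8*y^2.
Starting point: (1.6431, 2.1613), alpha = 0.02
Step 1: grad_x = 2*2*1.6431 = 6.5724, grad_y = 2*8*2.1613 = 34.5808
  x_1 = 1.6431 - 0.02*6.5724 = 1.5117
  y_1 = 2.1613 - 0.02*34.5808 = 1.4697
Step 2: grad_x = 2*2*1.5117 = 6.0466, grad_y = 2*8*1.4697 = 23.5149
  x_2 = 1.5117 - 0.02*6.0466 = 1.3907
  y_2 = 1.4697 - 0.02*23.5149 = 0.9994
Step 3: grad_x = 2*2*1.3907 = 5.5629, grad_y = 2*8*0.9994 = 15.9902
  x_3 = 1.3907 - 0.02*5.5629 = 1.2795
  y_3 = 0.9994 - 0.02*15.9902 = 0.6796
f(1.2795, 0.6796) = 2*1.2795^2 + 8*0.6796^2 = 6.9687


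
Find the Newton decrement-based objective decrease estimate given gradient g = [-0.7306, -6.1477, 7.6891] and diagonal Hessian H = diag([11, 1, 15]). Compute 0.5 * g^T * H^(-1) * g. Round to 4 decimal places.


Step 1: H is diagonal, so H^(-1) * g = [-0.0664, -6.1477, 0.5126].
Step 2: g^T H^(-1) g = sum_i g_i^2 / H_ii
  = (-0.7306)^2/11 + (-6.1477)^2/1 + (7.6891)^2/15
  = 0.0485 + 37.7942 + 3.9415 = 41.7842
Step 3: Objective decrease = 0.5 * g^T H^(-1) g = 20.8921


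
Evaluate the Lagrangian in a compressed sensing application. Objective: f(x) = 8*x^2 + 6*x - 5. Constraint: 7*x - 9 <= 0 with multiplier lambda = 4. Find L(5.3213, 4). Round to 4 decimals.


Step 1: Evaluate f(x).
f(5.3213) = 8*5.3213^2 + 6*5.3213 - 5 = 253.4577
Step 2: Evaluate g(x).
g(5.3213) = 7*5.3213 - 9 = 28.2491
Step 3: Compute Lagrangian.
L = 253.4577 + 4*28.2491 = 366.4541


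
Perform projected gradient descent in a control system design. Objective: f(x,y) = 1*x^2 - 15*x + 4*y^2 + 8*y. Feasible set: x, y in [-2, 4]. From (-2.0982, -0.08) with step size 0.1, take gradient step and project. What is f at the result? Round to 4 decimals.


Step 1: Compute gradient at (-2.0982, -0.08).
grad_x = 2*1*-2.0982 - 15 = -19.1964
grad_y = 2*4*-0.08 + 8 = 7.36
Step 2: Gradient step.
x_raw = -2.0982 - 0.1*-19.1964 = -0.1786
y_raw = -0.08 - 0.1*7.36 = -0.816
Step 3: Project onto [-2, 4].
x_proj = clip(-0.1786) = -0.1786
y_proj = clip(-0.816) = -0.816
Step 4: Evaluate f.
f(-0.1786, -0.816) = -1.1543


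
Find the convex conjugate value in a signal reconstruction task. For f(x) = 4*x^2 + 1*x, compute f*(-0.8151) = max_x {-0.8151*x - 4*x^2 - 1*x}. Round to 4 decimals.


f*(y) = sup_x {y*x - a*x^2 - b*x} = sup_x {(y-b)*x - a*x^2}
FOC: (y - b) - 2a*x = 0 => x* = (y - b)/(2a)
x* = (-0.8151 - 1)/(2*4) = -0.2269
f*(-0.8151) = (y-b)^2/(4a) = (-0.8151 - 1)^2/(4*4)
= 3.2946/16 = 0.2059


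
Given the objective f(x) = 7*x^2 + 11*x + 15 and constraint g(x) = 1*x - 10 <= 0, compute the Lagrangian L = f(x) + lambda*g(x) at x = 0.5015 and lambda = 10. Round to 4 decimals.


Step 1: Evaluate f(x).
f(0.5015) = 7*0.5015^2 + 11*0.5015 + 15 = 22.277
Step 2: Evaluate g(x).
g(0.5015) = 1*0.5015 - 10 = -9.4985
Step 3: Compute Lagrangian.
L = 22.277 + 10*-9.4985 = -72.708


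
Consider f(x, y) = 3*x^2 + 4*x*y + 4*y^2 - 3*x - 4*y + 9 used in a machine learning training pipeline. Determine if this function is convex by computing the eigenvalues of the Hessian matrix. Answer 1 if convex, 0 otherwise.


The Hessian of f(x,y) = 3*x^2 + 4*x*y + 4*y^2 - 3*x - 4*y + 9 is:
H = [[6, 4], [4, 8]]
Trace = 6 + 8 = 14
Determinant = 6*8 - (4)^2 = 32
Discriminant = (14)^2 - 4*32 = 68.0
Eigenvalues: lambda_1 = 2.8769, lambda_2 = 11.1231
The function is convex.

1


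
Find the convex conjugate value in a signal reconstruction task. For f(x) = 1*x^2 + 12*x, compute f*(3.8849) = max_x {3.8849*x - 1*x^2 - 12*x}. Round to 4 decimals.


f*(y) = sup_x {y*x - a*x^2 - b*x} = sup_x {(y-b)*x - a*x^2}
FOC: (y - b) - 2a*x = 0 => x* = (y - b)/(2a)
x* = (3.8849 - 12)/(2*1) = -4.0576
f*(3.8849) = (y-b)^2/(4a) = (3.8849 - 12)^2/(4*1)
= 65.8548/4 = 16.4637


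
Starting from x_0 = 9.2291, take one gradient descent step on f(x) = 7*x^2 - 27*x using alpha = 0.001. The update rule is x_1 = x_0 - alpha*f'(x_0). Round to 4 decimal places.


We compute the gradient at x_0 and apply the update.
f'(x) = 14*x - 27
f'(9.2291) = 14*9.2291 - 27 = 102.2074
x_1 = 9.2291 - 0.001*102.2074 = 9.1269


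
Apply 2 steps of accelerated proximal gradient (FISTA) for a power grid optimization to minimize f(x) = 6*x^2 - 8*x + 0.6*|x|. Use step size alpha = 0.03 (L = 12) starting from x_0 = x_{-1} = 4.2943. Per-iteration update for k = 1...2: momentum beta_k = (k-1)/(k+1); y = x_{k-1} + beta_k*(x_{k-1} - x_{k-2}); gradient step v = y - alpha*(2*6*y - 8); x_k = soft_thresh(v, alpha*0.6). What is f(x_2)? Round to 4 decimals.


FISTA on f(x) = 6*x^2 - 8*x + 0.6*|x|
L = 12, alpha = 0.03
Iteration 1: beta = 0.0, y = 4.2943 + 0.0*(4.2943 - 4.2943) = 4.2943
  grad(y) = 43.5316, v = y - alpha*grad = 2.9884
  prox(v) = soft_thresh(2.9884, 0.018) = 2.9704
Iteration 2: beta = 0.3333, y = 2.9704 + 0.3333*(2.9704 - 4.2943) = 2.529
  grad(y) = 22.3484, v = y - alpha*grad = 1.8586
  prox(v) = soft_thresh(1.8586, 0.018) = 1.8406
f(x_2) = 6*1.8406^2 - 8*1.8406 + 0.6*|1.8406| = 6.7062


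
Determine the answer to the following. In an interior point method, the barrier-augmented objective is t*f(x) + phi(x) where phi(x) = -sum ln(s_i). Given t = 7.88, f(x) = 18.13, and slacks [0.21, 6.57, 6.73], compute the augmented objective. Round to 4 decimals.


Step 1: Compute log-barrier.
ln values: [-1.5606, 1.8825, 1.9066]
phi = -(-1.5606 + 1.8825 + 1.9066) = -2.2284
Step 2: Compute augmented objective.
t*f(x) = 7.88*18.13 = 142.8644
Total = 142.8644 - 2.2284 = 140.636


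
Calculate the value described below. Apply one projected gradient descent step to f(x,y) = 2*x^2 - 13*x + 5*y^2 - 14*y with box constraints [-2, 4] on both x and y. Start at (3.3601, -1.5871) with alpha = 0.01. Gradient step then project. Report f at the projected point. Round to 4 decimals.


Step 1: Compute gradient at (3.3601, -1.5871).
grad_x = 2*2*3.3601 - 13 = 0.4404
grad_y = 2*5*-1.5871 - 14 = -29.871
Step 2: Gradient step.
x_raw = 3.3601 - 0.01*0.4404 = 3.3557
y_raw = -1.5871 - 0.01*-29.871 = -1.2884
Step 3: Project onto [-2, 4].
x_proj = clip(3.3557) = 3.3557
y_proj = clip(-1.2884) = -1.2884
Step 4: Evaluate f.
f(3.3557, -1.2884) = 5.2345


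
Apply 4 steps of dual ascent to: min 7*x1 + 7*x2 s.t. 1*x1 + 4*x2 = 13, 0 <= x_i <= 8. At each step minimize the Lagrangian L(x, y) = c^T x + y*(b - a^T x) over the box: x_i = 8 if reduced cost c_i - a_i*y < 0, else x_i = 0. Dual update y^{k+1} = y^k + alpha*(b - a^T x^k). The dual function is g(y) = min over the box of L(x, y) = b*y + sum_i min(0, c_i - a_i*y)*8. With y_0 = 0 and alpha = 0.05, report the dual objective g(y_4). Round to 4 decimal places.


Dual ascent for LP: min 7*x1 + 7*x2, 1*x1 + 4*x2 = 13, 0 <= x_i <= 8
Step 1: y^k = 0.0, reduced costs: (7.0, 7.0)
  x^k = (0.0, 0.0), subgradient = b - a^T x = 13.0
  y^{k+1} = 0.0 + 0.05*13.0 = 0.65
Step 2: y^k = 0.65, reduced costs: (6.35, 4.4)
  x^k = (0.0, 0.0), subgradient = b - a^T x = 13.0
  y^{k+1} = 0.65 + 0.05*13.0 = 1.3
Step 3: y^k = 1.3, reduced costs: (5.7, 1.8)
  x^k = (0.0, 0.0), subgradient = b - a^T x = 13.0
  y^{k+1} = 1.3 + 0.05*13.0 = 1.95
Step 4: y^k = 1.95, reduced costs: (5.05, -0.8)
  x^k = (0.0, 8.0), subgradient = b - a^T x = -19.0
  y^{k+1} = 1.95 + 0.05*-19.0 = 1.0
Dual objective at y_4 = 1.0: reduced costs (6.0, 3.0), box minimizer x = (0.0, 0.0)
g(y_4) = b*y + (c1 - a1*y)*x1 + (c2 - a2*y)*x2 = 13*1.0 + 6.0*0.0 + 3.0*0.0 = 13.0 + 0.0 + 0.0 = 13.0
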